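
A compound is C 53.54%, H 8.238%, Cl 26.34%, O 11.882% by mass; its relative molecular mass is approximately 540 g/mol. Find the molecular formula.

Assume 100 g: 53.54 g C, 8.238 g H, 26.34 g Cl, 11.882 g O.
n(C) = 53.54/12.01 = 4.458, n(H) = 8.238/1.008 = 8.173, n(Cl) = 26.34/35.45 = 0.743, n(O) = 11.882/16.00 = 0.7426
Divide by the smallest (0.7426 mol O): C 6.003, H 11.005, Cl 1.001, O 1.000
≈ 6:11:1:1 → C6H11ClO
Empirical-formula mass = 134.60 g/mol
n = 540 / 134.60 = 4.01 ≈ 4
Molecular formula = (C6H11ClO)×4 = C24H44Cl4O4

C24H44Cl4O4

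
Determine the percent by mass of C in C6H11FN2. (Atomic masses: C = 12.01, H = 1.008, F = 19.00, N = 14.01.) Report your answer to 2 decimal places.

55.36%

Molar mass = 6(12.01) + 11(1.008) + 1(19.00) + 2(14.01) = 130.168 g/mol
Mass of C per mole = 6 × 12.01 = 72.060 g
% C = 72.060 / 130.168 × 100 = 55.36%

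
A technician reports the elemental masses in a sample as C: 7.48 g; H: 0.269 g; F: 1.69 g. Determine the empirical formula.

C7H3F

Moles — C: 7.48 / 12.01 = 0.6228 mol; H: 0.269 / 1.008 = 0.2669 mol; F: 1.69 / 19.00 = 0.08895 mol
Divide by the smallest (0.08895 mol F): C 7.002, H 3.000, F 1.000
Ratio ≈ 7:3:1, so the empirical formula is C7H3F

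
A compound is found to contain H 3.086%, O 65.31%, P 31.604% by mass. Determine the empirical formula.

H3O4P

Assume 100 g: 3.086 g H, 65.31 g O, 31.604 g P.
n(H) = 3.086/1.008 = 3.062, n(O) = 65.31/16.00 = 4.082, n(P) = 31.604/30.97 = 1.02
Ratios (÷ 1.02): H 3.000, O 4.000, P 1.000
→ H3O4P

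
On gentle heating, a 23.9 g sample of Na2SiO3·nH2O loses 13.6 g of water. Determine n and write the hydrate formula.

Mass of anhydrous Na2SiO3 = 23.9 − 13.6 = 10.3 g
mol H2O = 13.6 / 18.02 = 0.7547
Molar mass of Na2SiO3 = 122.07 g/mol → mol Na2SiO3 = 10.3 / 122.07 = 0.08438
n = 0.7547 / 0.08438 = 8.94 ≈ 9 → Na2SiO3·9H2O

Na2SiO3·9H2O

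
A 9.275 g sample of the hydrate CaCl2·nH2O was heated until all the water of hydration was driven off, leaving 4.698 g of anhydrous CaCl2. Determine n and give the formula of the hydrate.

Mass of water lost = 9.275 − 4.698 = 4.577 g → 4.577 / 18.02 = 0.254 mol H2O
Molar mass of CaCl2 = 110.98 g/mol → mol CaCl2 = 4.698 / 110.98 = 0.04233
n = 0.254 / 0.04233 = 6.00 ≈ 6 → CaCl2·6H2O

CaCl2·6H2O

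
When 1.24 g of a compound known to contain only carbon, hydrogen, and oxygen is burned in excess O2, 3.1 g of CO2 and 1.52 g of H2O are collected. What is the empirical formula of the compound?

C5H12O

mol C = 3.1 / 44.01 = 0.07044; mass C = 0.07044 × 12.01 = 0.8460 g
mol H = 2 × (1.52 / 18.02) = 0.1687; mass H = 0.1687 × 1.008 = 0.1701 g
mass O = 1.24 − (1.016) = 0.2240 g → mol O = 0.01400
Smallest is O at 0.014 mol; normalising gives C 5.032, H 12.051, O 1.000
→ C5H12O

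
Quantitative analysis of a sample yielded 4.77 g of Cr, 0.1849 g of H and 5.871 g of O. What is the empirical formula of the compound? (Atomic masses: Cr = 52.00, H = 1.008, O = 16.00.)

CrH2O4

Moles — Cr: 4.77 / 52.00 = 0.09173 mol; H: 0.1849 / 1.008 = 0.1834 mol; O: 5.871 / 16.00 = 0.3669 mol
Ratios (÷ 0.09173): Cr 1.000, H 2.000, O 4.000
→ CrH2O4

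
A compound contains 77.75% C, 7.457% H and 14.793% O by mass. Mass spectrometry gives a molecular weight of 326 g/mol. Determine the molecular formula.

C21H24O3

Assume 100 g: 77.75 g C, 7.457 g H, 14.793 g O.
C: 77.75 g ÷ 12.01 g/mol = 6.474 mol
H: 7.457 g ÷ 1.008 g/mol = 7.398 mol
O: 14.793 g ÷ 16.00 g/mol = 0.9246 mol
Ratios (÷ 0.9246): C 7.002, H 8.001, O 1.000
Ratio ≈ 7:8:1, so the empirical formula is C7H8O
Empirical-formula mass = 108.13 g/mol
n = 326 / 108.13 = 3.01 ≈ 3
Molecular formula = (C7H8O)×3 = C21H24O3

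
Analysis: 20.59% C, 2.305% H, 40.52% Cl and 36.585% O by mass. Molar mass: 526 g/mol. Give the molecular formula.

Assume 100 g: 20.59 g C, 2.305 g H, 40.52 g Cl, 36.585 g O.
C: 20.59 g ÷ 12.01 g/mol = 1.714 mol
H: 2.305 g ÷ 1.008 g/mol = 2.287 mol
Cl: 40.52 g ÷ 35.45 g/mol = 1.143 mol
O: 36.585 g ÷ 16.00 g/mol = 2.287 mol
Divide by the smallest (1.143 mol Cl): C 1.500, H 2.001, Cl 1.000, O 2.000
Scaling by 2: C 3.00, H 4.00, Cl 2.00, O 4.00 → C3H4Cl2O4
Empirical-formula mass = 174.96 g/mol
n = 526 / 174.96 = 3.01 ≈ 3
Molecular formula = (C3H4Cl2O4)×3 = C9H12Cl6O12

C9H12Cl6O12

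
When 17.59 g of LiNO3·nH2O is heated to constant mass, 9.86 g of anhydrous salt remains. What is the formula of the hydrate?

LiNO3·3H2O

Mass of water lost = 17.59 − 9.86 = 7.73 g → 7.73 / 18.02 = 0.429 mol H2O
Molar mass of LiNO3 = 68.95 g/mol → mol LiNO3 = 9.86 / 68.95 = 0.143
n = 0.429 / 0.143 = 3.00 ≈ 3 → LiNO3·3H2O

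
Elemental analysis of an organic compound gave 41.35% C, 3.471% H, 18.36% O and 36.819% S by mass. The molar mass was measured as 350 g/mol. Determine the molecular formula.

C12H12O4S4

Assume 100 g: 41.35 g C, 3.471 g H, 18.36 g O, 36.819 g S.
n(C) = 41.35/12.01 = 3.443, n(H) = 3.471/1.008 = 3.443, n(O) = 18.36/16.00 = 1.147, n(S) = 36.819/32.07 = 1.148
Ratios (÷ 1.147): C 3.000, H 3.001, O 1.000, S 1.001
Ratio ≈ 3:3:1:1, so the empirical formula is C3H3OS
Empirical-formula mass = 87.12 g/mol
n = 350 / 87.12 = 4.02 ≈ 4
Molecular formula = (C3H3OS)×4 = C12H12O4S4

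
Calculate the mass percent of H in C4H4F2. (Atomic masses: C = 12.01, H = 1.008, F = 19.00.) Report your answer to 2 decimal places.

4.48%

Molar mass = 4(12.01) + 4(1.008) + 2(19.00) = 90.072 g/mol
Mass of H per mole = 4 × 1.008 = 4.032 g
% H = 4.032 / 90.072 × 100 = 4.48%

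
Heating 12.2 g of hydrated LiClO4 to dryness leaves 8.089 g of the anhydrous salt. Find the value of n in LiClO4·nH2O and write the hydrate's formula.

Mass of water lost = 12.2 − 8.089 = 4.111 g → 4.111 / 18.02 = 0.2281 mol H2O
Molar mass of LiClO4 = 106.39 g/mol → mol LiClO4 = 8.089 / 106.39 = 0.07603
n = 0.2281 / 0.07603 = 3.00 ≈ 3 → LiClO4·3H2O

LiClO4·3H2O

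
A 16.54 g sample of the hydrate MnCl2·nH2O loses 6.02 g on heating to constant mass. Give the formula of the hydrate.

MnCl2·4H2O

Mass of anhydrous MnCl2 = 16.54 − 6.02 = 10.52 g
mol H2O = 6.02 / 18.02 = 0.3341
Molar mass of MnCl2 = 125.84 g/mol → mol MnCl2 = 10.52 / 125.84 = 0.0836
n = 0.3341 / 0.0836 = 4.00 ≈ 4 → MnCl2·4H2O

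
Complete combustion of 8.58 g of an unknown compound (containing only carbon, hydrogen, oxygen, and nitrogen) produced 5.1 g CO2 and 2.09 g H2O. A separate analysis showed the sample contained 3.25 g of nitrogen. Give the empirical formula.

mol C = 5.1 / 44.01 = 0.1159; mass C = 0.1159 × 12.01 = 1.392 g
mol H = 2 × (2.09 / 18.02) = 0.2320; mass H = 0.2320 × 1.008 = 0.2338 g
mol N = 3.25 / 14.01 = 0.2320
mass O = 8.58 − (4.876) = 3.704 g → mol O = 0.2315
Smallest is C at 0.1159 mol; normalising gives C 1.000, H 2.002, N 2.002, O 1.998
→ CH2N2O2

CH2N2O2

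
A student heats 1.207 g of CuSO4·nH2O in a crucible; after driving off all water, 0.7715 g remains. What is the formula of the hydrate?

Mass of water lost = 1.207 − 0.7715 = 0.4355 g → 0.4355 / 18.02 = 0.02417 mol H2O
Molar mass of CuSO4 = 159.62 g/mol → mol CuSO4 = 0.7715 / 159.62 = 0.004833
n = 0.02417 / 0.004833 = 5.00 ≈ 5 → CuSO4·5H2O

CuSO4·5H2O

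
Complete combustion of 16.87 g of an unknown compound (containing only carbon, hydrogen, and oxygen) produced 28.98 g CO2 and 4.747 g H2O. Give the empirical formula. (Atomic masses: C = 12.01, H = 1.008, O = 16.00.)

mol C = 28.98 / 44.01 = 0.6585; mass C = 0.6585 × 12.01 = 7.908 g
mol H = 2 × (4.747 / 18.02) = 0.5269; mass H = 0.5269 × 1.008 = 0.5311 g
mass O = 16.87 − (8.439) = 8.431 g → mol O = 0.5269
Smallest is H at 0.5269 mol; normalising gives C 1.250, H 1.000, O 1.000
×4: C 5.00, H 4.00, O 4.00 → C5H4O4

C5H4O4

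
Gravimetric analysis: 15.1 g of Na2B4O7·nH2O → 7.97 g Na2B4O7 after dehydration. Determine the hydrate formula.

Mass of water lost = 15.1 − 7.97 = 7.13 g → 7.13 / 18.02 = 0.3957 mol H2O
Molar mass of Na2B4O7 = 201.22 g/mol → mol Na2B4O7 = 7.97 / 201.22 = 0.03961
n = 0.3957 / 0.03961 = 9.99 ≈ 10 → Na2B4O7·10H2O

Na2B4O7·10H2O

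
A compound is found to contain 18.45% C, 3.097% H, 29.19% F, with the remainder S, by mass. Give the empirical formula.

Assume 100 g: 18.45 g C, 3.097 g H, 29.19 g F, 49.263 g S.
Moles — C: 18.45 / 12.01 = 1.536 mol; H: 3.097 / 1.008 = 3.072 mol; F: 29.19 / 19.00 = 1.536 mol; S: 49.263 / 32.07 = 1.536 mol
Smallest is S at 1.536 mol; normalising gives C 1.000, H 2.000, F 1.000, S 1.000
→ CH2FS

CH2FS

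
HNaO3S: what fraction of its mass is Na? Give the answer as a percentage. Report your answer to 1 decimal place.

Molar mass = 1(1.008) + 1(22.99) + 3(16.00) + 1(32.07) = 104.068 g/mol
Mass of Na per mole = 1 × 22.99 = 22.990 g
% Na = 22.990 / 104.068 × 100 = 22.1%

22.1%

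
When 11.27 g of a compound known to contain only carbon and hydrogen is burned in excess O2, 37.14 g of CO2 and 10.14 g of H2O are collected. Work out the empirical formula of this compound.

mol C = 37.14 / 44.01 = 0.8439; mass C = 0.8439 × 12.01 = 10.14 g
mol H = 2 × (10.14 / 18.02) = 1.125; mass H = 1.125 × 1.008 = 1.134 g
Ratios (÷ 0.8439): C 1.000, H 1.334
Scaling by 3: C 3.00, H 4.00 → C3H4

C3H4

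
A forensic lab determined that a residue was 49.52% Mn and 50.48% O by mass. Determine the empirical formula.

Assume 100 g: 49.52 g Mn, 50.48 g O.
Mn: 49.52 g ÷ 54.94 g/mol = 0.9013 mol
O: 50.48 g ÷ 16.00 g/mol = 3.155 mol
Ratios (÷ 0.9013): Mn 1.000, O 3.500
Multiply by 2: Mn 2.00, O 7.00 → Mn2O7

Mn2O7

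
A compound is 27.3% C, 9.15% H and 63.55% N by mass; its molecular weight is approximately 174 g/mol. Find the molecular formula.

C4H16N8

Assume 100 g: 27.3 g C, 9.15 g H, 63.55 g N.
C: 27.3 g ÷ 12.01 g/mol = 2.273 mol
H: 9.15 g ÷ 1.008 g/mol = 9.077 mol
N: 63.55 g ÷ 14.01 g/mol = 4.536 mol
Divide by the smallest (2.273 mol C): C 1.000, H 3.993, N 1.996
→ CH4N2
Empirical-formula mass = 44.06 g/mol
n = 174 / 44.06 = 3.95 ≈ 4
Molecular formula = (CH4N2)×4 = C4H16N8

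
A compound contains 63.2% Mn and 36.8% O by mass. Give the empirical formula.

Assume 100 g: 63.2 g Mn, 36.8 g O.
n(Mn) = 63.2/54.94 = 1.15, n(O) = 36.8/16.00 = 2.3
Smallest is Mn at 1.15 mol; normalising gives Mn 1.000, O 1.999
Ratio ≈ 1:2, so the empirical formula is MnO2

MnO2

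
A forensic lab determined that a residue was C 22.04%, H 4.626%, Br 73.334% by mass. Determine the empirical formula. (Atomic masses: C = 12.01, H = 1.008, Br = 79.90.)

C2H5Br

Assume 100 g: 22.04 g C, 4.626 g H, 73.334 g Br.
Moles — C: 22.04 / 12.01 = 1.835 mol; H: 4.626 / 1.008 = 4.589 mol; Br: 73.334 / 79.90 = 0.9178 mol
Divide by the smallest (0.9178 mol Br): C 1.999, H 5.000, Br 1.000
≈ 2:5:1 → C2H5Br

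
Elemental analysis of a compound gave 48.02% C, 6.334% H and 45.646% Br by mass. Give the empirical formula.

Assume 100 g: 48.02 g C, 6.334 g H, 45.646 g Br.
n(C) = 48.02/12.01 = 3.998, n(H) = 6.334/1.008 = 6.284, n(Br) = 45.646/79.90 = 0.5713
Ratios (÷ 0.5713): C 6.999, H 10.999, Br 1.000
≈ 7:11:1 → C7H11Br

C7H11Br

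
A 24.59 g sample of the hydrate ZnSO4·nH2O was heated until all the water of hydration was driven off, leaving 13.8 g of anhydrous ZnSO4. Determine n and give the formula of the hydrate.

Mass of water lost = 24.59 − 13.8 = 10.79 g → 10.79 / 18.02 = 0.5988 mol H2O
Molar mass of ZnSO4 = 161.45 g/mol → mol ZnSO4 = 13.8 / 161.45 = 0.08548
n = 0.5988 / 0.08548 = 7.01 ≈ 7 → ZnSO4·7H2O

ZnSO4·7H2O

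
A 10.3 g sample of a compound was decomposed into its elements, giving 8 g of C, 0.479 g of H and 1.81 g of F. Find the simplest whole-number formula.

Moles — C: 8 / 12.01 = 0.6661 mol; H: 0.479 / 1.008 = 0.4752 mol; F: 1.81 / 19.00 = 0.09526 mol
Smallest is F at 0.09526 mol; normalising gives C 6.992, H 4.988, F 1.000
≈ 7:5:1 → C7H5F

C7H5F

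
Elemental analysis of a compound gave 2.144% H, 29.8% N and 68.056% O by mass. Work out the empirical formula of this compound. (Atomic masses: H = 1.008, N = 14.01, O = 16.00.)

HNO2

Assume 100 g: 2.144 g H, 29.8 g N, 68.056 g O.
n(H) = 2.144/1.008 = 2.127, n(N) = 29.8/14.01 = 2.127, n(O) = 68.056/16.00 = 4.253
Smallest is H at 2.127 mol; normalising gives H 1.000, N 1.000, O 2.000
→ HNO2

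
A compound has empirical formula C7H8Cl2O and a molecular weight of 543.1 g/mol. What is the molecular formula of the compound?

Empirical-formula mass = 179.03 g/mol
n = 543.1 / 179.03 = 3.03 ≈ 3
Molecular formula = (C7H8Cl2O)3 = C21H24Cl6O3

C21H24Cl6O3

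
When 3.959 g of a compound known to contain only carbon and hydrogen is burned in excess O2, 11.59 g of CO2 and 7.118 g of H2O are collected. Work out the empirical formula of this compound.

mol C = 11.59 / 44.01 = 0.2633; mass C = 0.2633 × 12.01 = 3.163 g
mol H = 2 × (7.118 / 18.02) = 0.7900; mass H = 0.7900 × 1.008 = 0.7963 g
Ratios (÷ 0.2633): C 1.000, H 3.000
→ CH3

CH3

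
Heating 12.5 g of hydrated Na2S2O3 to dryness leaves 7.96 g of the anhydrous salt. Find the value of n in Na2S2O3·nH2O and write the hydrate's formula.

Mass of water lost = 12.5 − 7.96 = 4.54 g → 4.54 / 18.02 = 0.2519 mol H2O
Molar mass of Na2S2O3 = 158.12 g/mol → mol Na2S2O3 = 7.96 / 158.12 = 0.05034
n = 0.2519 / 0.05034 = 5.00 ≈ 5 → Na2S2O3·5H2O

Na2S2O3·5H2O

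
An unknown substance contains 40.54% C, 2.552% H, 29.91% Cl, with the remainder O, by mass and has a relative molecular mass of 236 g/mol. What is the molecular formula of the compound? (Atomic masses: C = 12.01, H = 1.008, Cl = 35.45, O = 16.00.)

Assume 100 g: 40.54 g C, 2.552 g H, 29.91 g Cl, 26.998 g O.
C: 40.54 g ÷ 12.01 g/mol = 3.376 mol
H: 2.552 g ÷ 1.008 g/mol = 2.532 mol
Cl: 29.91 g ÷ 35.45 g/mol = 0.8437 mol
O: 26.998 g ÷ 16.00 g/mol = 1.687 mol
Smallest is Cl at 0.8437 mol; normalising gives C 4.001, H 3.001, Cl 1.000, O 2.000
→ C4H3ClO2
Empirical-formula mass = 118.51 g/mol
n = 236 / 118.51 = 1.99 ≈ 2
Molecular formula = (C4H3ClO2)×2 = C8H6Cl2O4

C8H6Cl2O4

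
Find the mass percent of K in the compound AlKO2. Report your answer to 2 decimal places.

39.87%

Molar mass = 1(26.98) + 1(39.10) + 2(16.00) = 98.080 g/mol
Mass of K per mole = 1 × 39.10 = 39.100 g
% K = 39.100 / 98.080 × 100 = 39.87%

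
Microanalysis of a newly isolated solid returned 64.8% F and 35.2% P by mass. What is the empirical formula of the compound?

F3P

Assume 100 g: 64.8 g F, 35.2 g P.
Moles — F: 64.8 / 19.00 = 3.411 mol; P: 35.2 / 30.97 = 1.137 mol
Divide by the smallest (1.137 mol P): F 3.001, P 1.000
≈ 3:1 → F3P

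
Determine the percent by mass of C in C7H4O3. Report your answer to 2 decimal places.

Molar mass = 7(12.01) + 4(1.008) + 3(16.00) = 136.102 g/mol
Mass of C per mole = 7 × 12.01 = 84.070 g
% C = 84.070 / 136.102 × 100 = 61.77%

61.77%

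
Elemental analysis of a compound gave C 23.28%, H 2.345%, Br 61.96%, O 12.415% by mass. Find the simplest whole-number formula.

Assume 100 g: 23.28 g C, 2.345 g H, 61.96 g Br, 12.415 g O.
Moles — C: 23.28 / 12.01 = 1.938 mol; H: 2.345 / 1.008 = 2.326 mol; Br: 61.96 / 79.90 = 0.7755 mol; O: 12.415 / 16.00 = 0.7759 mol
Divide by the smallest (0.7755 mol Br): C 2.500, H 3.000, Br 1.000, O 1.001
Scaling by 2: C 5.00, H 6.00, Br 2.00, O 2.00 → C5H6Br2O2

C5H6Br2O2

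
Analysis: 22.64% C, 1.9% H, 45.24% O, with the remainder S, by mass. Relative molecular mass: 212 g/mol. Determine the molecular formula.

Assume 100 g: 22.64 g C, 1.9 g H, 45.24 g O, 30.22 g S.
Moles — C: 22.64 / 12.01 = 1.885 mol; H: 1.9 / 1.008 = 1.885 mol; O: 45.24 / 16.00 = 2.828 mol; S: 30.22 / 32.07 = 0.9423 mol
Ratios (÷ 0.9423): C 2.000, H 2.000, O 3.001, S 1.000
Ratio ≈ 2:2:3:1, so the empirical formula is C2H2O3S
Empirical-formula mass = 106.11 g/mol
n = 212 / 106.11 = 2.00 ≈ 2
Molecular formula = (C2H2O3S)×2 = C4H4O6S2

C4H4O6S2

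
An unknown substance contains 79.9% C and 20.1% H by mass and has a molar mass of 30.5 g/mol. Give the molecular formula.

Assume 100 g: 79.9 g C, 20.1 g H.
C: 79.9 g ÷ 12.01 g/mol = 6.653 mol
H: 20.1 g ÷ 1.008 g/mol = 19.94 mol
Ratios (÷ 6.653): C 1.000, H 2.997
≈ 1:3 → CH3
Empirical-formula mass = 15.03 g/mol
n = 30.5 / 15.03 = 2.03 ≈ 2
Molecular formula = (CH3)×2 = C2H6

C2H6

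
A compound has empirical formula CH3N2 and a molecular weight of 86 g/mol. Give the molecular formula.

C2H6N4

Empirical-formula mass = 43.05 g/mol
n = 86 / 43.05 = 2.00 ≈ 2
Molecular formula = (CH3N2)2 = C2H6N4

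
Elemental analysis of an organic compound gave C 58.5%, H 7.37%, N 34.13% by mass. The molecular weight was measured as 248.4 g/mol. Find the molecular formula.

Assume 100 g: 58.5 g C, 7.37 g H, 34.13 g N.
C: 58.5 g ÷ 12.01 g/mol = 4.871 mol
H: 7.37 g ÷ 1.008 g/mol = 7.312 mol
N: 34.13 g ÷ 14.01 g/mol = 2.436 mol
Ratios (÷ 2.436): C 1.999, H 3.001, N 1.000
Ratio ≈ 2:3:1, so the empirical formula is C2H3N
Empirical-formula mass = 41.05 g/mol
n = 248.4 / 41.05 = 6.05 ≈ 6
Molecular formula = (C2H3N)×6 = C12H18N6

C12H18N6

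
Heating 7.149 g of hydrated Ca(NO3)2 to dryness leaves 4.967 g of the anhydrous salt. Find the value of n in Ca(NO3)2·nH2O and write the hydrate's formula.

Mass of water lost = 7.149 − 4.967 = 2.182 g → 2.182 / 18.02 = 0.1211 mol H2O
Molar mass of Ca(NO3)2 = 164.10 g/mol → mol Ca(NO3)2 = 4.967 / 164.10 = 0.03027
n = 0.1211 / 0.03027 = 4.00 ≈ 4 → Ca(NO3)2·4H2O

Ca(NO3)2·4H2O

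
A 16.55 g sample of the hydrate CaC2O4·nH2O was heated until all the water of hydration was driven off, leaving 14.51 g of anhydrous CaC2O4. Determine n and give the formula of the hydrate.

Mass of water lost = 16.55 − 14.51 = 2.04 g → 2.04 / 18.02 = 0.1132 mol H2O
Molar mass of CaC2O4 = 128.10 g/mol → mol CaC2O4 = 14.51 / 128.10 = 0.1133
n = 0.1132 / 0.1133 = 1.00 ≈ 1 → CaC2O4·H2O

CaC2O4·H2O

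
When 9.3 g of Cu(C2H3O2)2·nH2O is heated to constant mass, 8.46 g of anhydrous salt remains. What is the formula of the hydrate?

Cu(C2H3O2)2·H2O

Mass of water lost = 9.3 − 8.46 = 0.84 g → 0.84 / 18.02 = 0.04661 mol H2O
Molar mass of Cu(C2H3O2)2 = 181.64 g/mol → mol Cu(C2H3O2)2 = 8.46 / 181.64 = 0.04658
n = 0.04661 / 0.04658 = 1.00 ≈ 1 → Cu(C2H3O2)2·H2O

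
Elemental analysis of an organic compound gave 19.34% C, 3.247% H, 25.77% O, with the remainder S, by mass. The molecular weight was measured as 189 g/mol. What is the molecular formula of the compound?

Assume 100 g: 19.34 g C, 3.247 g H, 25.77 g O, 51.643 g S.
n(C) = 19.34/12.01 = 1.61, n(H) = 3.247/1.008 = 3.221, n(O) = 25.77/16.00 = 1.611, n(S) = 51.643/32.07 = 1.61
Smallest is S at 1.61 mol; normalising gives C 1.000, H 2.000, O 1.000, S 1.000
→ CH2OS
Empirical-formula mass = 62.10 g/mol
n = 189 / 62.10 = 3.04 ≈ 3
Molecular formula = (CH2OS)×3 = C3H6O3S3

C3H6O3S3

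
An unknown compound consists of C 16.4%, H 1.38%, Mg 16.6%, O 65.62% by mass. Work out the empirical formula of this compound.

Assume 100 g: 16.4 g C, 1.38 g H, 16.6 g Mg, 65.62 g O.
n(C) = 16.4/12.01 = 1.366, n(H) = 1.38/1.008 = 1.369, n(Mg) = 16.6/24.31 = 0.6828, n(O) = 65.62/16.00 = 4.101
Divide by the smallest (0.6828 mol Mg): C 2.000, H 2.005, Mg 1.000, O 6.006
≈ 2:2:1:6 → C2H2MgO6

C2H2MgO6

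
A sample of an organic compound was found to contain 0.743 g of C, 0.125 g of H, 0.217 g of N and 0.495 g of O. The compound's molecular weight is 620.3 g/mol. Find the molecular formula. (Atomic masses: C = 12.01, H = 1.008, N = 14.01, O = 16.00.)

C24H48N6O12

C: 0.743 g ÷ 12.01 g/mol = 0.06187 mol
H: 0.125 g ÷ 1.008 g/mol = 0.124 mol
N: 0.217 g ÷ 14.01 g/mol = 0.01549 mol
O: 0.495 g ÷ 16.00 g/mol = 0.03094 mol
Divide by the smallest (0.01549 mol N): C 3.994, H 8.006, N 1.000, O 1.997
≈ 4:8:1:2 → C4H8NO2
Empirical-formula mass = 102.11 g/mol
n = 620.3 / 102.11 = 6.07 ≈ 6
Molecular formula = (C4H8NO2)×6 = C24H48N6O12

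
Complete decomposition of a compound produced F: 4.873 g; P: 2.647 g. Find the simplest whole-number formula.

F3P

n(F) = 4.873/19.00 = 0.2565, n(P) = 2.647/30.97 = 0.08547
Smallest is P at 0.08547 mol; normalising gives F 3.001, P 1.000
Ratio ≈ 3:1, so the empirical formula is F3P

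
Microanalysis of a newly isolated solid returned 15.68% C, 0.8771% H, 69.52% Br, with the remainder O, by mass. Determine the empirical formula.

C3H2Br2O2

Assume 100 g: 15.68 g C, 0.8771 g H, 69.52 g Br, 13.923 g O.
C: 15.68 g ÷ 12.01 g/mol = 1.306 mol
H: 0.8771 g ÷ 1.008 g/mol = 0.8701 mol
Br: 69.52 g ÷ 79.90 g/mol = 0.8701 mol
O: 13.923 g ÷ 16.00 g/mol = 0.8702 mol
Ratios (÷ 0.8701): C 1.501, H 1.000, Br 1.000, O 1.000
Multiply by 2: C 3.00, H 2.00, Br 2.00, O 2.00 → C3H2Br2O2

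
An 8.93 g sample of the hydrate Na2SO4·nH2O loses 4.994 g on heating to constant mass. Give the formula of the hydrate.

Mass of anhydrous Na2SO4 = 8.93 − 4.994 = 3.936 g
mol H2O = 4.994 / 18.02 = 0.2771
Molar mass of Na2SO4 = 142.05 g/mol → mol Na2SO4 = 3.936 / 142.05 = 0.02771
n = 0.2771 / 0.02771 = 10.00 ≈ 10 → Na2SO4·10H2O

Na2SO4·10H2O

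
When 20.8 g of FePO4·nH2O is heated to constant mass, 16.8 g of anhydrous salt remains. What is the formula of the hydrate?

FePO4·2H2O

Mass of water lost = 20.8 − 16.8 = 4 g → 4 / 18.02 = 0.222 mol H2O
Molar mass of FePO4 = 150.82 g/mol → mol FePO4 = 16.8 / 150.82 = 0.1114
n = 0.222 / 0.1114 = 1.99 ≈ 2 → FePO4·2H2O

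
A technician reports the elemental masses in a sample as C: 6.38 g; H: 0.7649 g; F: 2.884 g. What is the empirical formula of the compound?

C7H10F2

C: 6.38 g ÷ 12.01 g/mol = 0.5312 mol
H: 0.7649 g ÷ 1.008 g/mol = 0.7588 mol
F: 2.884 g ÷ 19.00 g/mol = 0.1518 mol
Divide by the smallest (0.1518 mol F): C 3.500, H 4.999, F 1.000
×2: C 7.00, H 10.00, F 2.00 → C7H10F2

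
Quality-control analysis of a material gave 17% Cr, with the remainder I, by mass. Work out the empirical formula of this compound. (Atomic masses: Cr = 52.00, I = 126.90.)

Assume 100 g: 17 g Cr, 83 g I.
n(Cr) = 17/52.00 = 0.3269, n(I) = 83/126.90 = 0.6541
Smallest is Cr at 0.3269 mol; normalising gives Cr 1.000, I 2.001
≈ 1:2 → CrI2

CrI2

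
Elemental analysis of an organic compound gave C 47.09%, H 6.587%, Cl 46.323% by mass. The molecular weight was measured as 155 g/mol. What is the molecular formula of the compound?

C6H10Cl2

Assume 100 g: 47.09 g C, 6.587 g H, 46.323 g Cl.
Moles — C: 47.09 / 12.01 = 3.921 mol; H: 6.587 / 1.008 = 6.535 mol; Cl: 46.323 / 35.45 = 1.307 mol
Ratios (÷ 1.307): C 3.001, H 5.001, Cl 1.000
Ratio ≈ 3:5:1, so the empirical formula is C3H5Cl
Empirical-formula mass = 76.52 g/mol
n = 155 / 76.52 = 2.03 ≈ 2
Molecular formula = (C3H5Cl)×2 = C6H10Cl2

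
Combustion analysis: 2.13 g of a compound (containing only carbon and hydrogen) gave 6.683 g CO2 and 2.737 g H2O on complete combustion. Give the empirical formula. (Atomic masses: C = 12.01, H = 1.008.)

CH2

mol C = 6.683 / 44.01 = 0.1519; mass C = 0.1519 × 12.01 = 1.824 g
mol H = 2 × (2.737 / 18.02) = 0.3038; mass H = 0.3038 × 1.008 = 0.3062 g
Ratios (÷ 0.1519): C 1.000, H 2.000
→ CH2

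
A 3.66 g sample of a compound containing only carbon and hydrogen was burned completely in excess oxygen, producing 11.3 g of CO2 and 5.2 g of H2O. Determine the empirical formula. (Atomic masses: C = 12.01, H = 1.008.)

mol C = 11.3 / 44.01 = 0.2568; mass C = 0.2568 × 12.01 = 3.084 g
mol H = 2 × (5.2 / 18.02) = 0.5771; mass H = 0.5771 × 1.008 = 0.5818 g
Smallest is C at 0.2568 mol; normalising gives C 1.000, H 2.248
Multiply by 4: C 4.00, H 8.99 → C4H9

C4H9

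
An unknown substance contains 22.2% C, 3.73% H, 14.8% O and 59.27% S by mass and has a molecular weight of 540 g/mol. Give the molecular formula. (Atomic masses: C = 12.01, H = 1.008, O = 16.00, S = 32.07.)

Assume 100 g: 22.2 g C, 3.73 g H, 14.8 g O, 59.27 g S.
n(C) = 22.2/12.01 = 1.848, n(H) = 3.73/1.008 = 3.7, n(O) = 14.8/16.00 = 0.925, n(S) = 59.27/32.07 = 1.848
Divide by the smallest (0.925 mol O): C 1.998, H 4.000, O 1.000, S 1.998
≈ 2:4:1:2 → C2H4OS2
Empirical-formula mass = 108.19 g/mol
n = 540 / 108.19 = 4.99 ≈ 5
Molecular formula = (C2H4OS2)×5 = C10H20O5S10

C10H20O5S10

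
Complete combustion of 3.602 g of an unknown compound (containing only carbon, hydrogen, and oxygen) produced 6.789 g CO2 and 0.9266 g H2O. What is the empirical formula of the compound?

C3H2O2

mol C = 6.789 / 44.01 = 0.1543; mass C = 0.1543 × 12.01 = 1.853 g
mol H = 2 × (0.9266 / 18.02) = 0.1028; mass H = 0.1028 × 1.008 = 0.1037 g
mass O = 3.602 − (1.956) = 1.646 g → mol O = 0.1029
Divide by the smallest (0.1028 mol H): C 1.500, H 1.000, O 1.000
Scaling by 2: C 3.00, H 2.00, O 2.00 → C3H2O2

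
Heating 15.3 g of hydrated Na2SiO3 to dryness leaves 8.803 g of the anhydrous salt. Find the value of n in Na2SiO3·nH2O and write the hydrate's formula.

Na2SiO3·5H2O

Mass of water lost = 15.3 − 8.803 = 6.497 g → 6.497 / 18.02 = 0.3605 mol H2O
Molar mass of Na2SiO3 = 122.07 g/mol → mol Na2SiO3 = 8.803 / 122.07 = 0.07211
n = 0.3605 / 0.07211 = 5.00 ≈ 5 → Na2SiO3·5H2O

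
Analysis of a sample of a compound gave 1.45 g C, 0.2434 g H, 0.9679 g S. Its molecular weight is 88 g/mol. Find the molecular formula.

C4H8S

C: 1.45 g ÷ 12.01 g/mol = 0.1207 mol
H: 0.2434 g ÷ 1.008 g/mol = 0.2415 mol
S: 0.9679 g ÷ 32.07 g/mol = 0.03018 mol
Smallest is S at 0.03018 mol; normalising gives C 4.000, H 8.001, S 1.000
Ratio ≈ 4:8:1, so the empirical formula is C4H8S
Empirical-formula mass = 88.17 g/mol
n = 88 / 88.17 = 1.00 ≈ 1
Molecular formula = empirical formula = C4H8S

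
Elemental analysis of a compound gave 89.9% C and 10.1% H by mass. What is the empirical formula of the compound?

C3H4

Assume 100 g: 89.9 g C, 10.1 g H.
Moles — C: 89.9 / 12.01 = 7.485 mol; H: 10.1 / 1.008 = 10.02 mol
Ratios (÷ 7.485): C 1.000, H 1.339
Multiply by 3: C 3.00, H 4.02 → C3H4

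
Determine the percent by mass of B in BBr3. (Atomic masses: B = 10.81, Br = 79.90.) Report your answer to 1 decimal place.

Molar mass = 1(10.81) + 3(79.90) = 250.510 g/mol
Mass of B per mole = 1 × 10.81 = 10.810 g
% B = 10.810 / 250.510 × 100 = 4.3%

4.3%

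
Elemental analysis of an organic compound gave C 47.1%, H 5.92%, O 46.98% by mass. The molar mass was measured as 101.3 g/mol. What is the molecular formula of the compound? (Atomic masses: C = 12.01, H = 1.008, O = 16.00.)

Assume 100 g: 47.1 g C, 5.92 g H, 46.98 g O.
C: 47.1 g ÷ 12.01 g/mol = 3.922 mol
H: 5.92 g ÷ 1.008 g/mol = 5.873 mol
O: 46.98 g ÷ 16.00 g/mol = 2.936 mol
Smallest is O at 2.936 mol; normalising gives C 1.336, H 2.000, O 1.000
Scaling by 3: C 4.01, H 6.00, O 3.00 → C4H6O3
Empirical-formula mass = 102.09 g/mol
n = 101.3 / 102.09 = 0.99 ≈ 1
Molecular formula = empirical formula = C4H6O3

C4H6O3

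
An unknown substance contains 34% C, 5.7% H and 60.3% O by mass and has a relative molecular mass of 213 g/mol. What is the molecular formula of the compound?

Assume 100 g: 34 g C, 5.7 g H, 60.3 g O.
Moles — C: 34 / 12.01 = 2.831 mol; H: 5.7 / 1.008 = 5.655 mol; O: 60.3 / 16.00 = 3.769 mol
Smallest is C at 2.831 mol; normalising gives C 1.000, H 1.997, O 1.331
Scaling by 3: C 3.00, H 5.99, O 3.99 → C3H6O4
Empirical-formula mass = 106.08 g/mol
n = 213 / 106.08 = 2.01 ≈ 2
Molecular formula = (C3H6O4)×2 = C6H12O8

C6H12O8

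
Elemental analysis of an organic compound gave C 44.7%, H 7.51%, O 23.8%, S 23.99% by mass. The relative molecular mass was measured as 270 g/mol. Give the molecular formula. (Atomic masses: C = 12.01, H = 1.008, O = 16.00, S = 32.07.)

Assume 100 g: 44.7 g C, 7.51 g H, 23.8 g O, 23.99 g S.
C: 44.7 g ÷ 12.01 g/mol = 3.722 mol
H: 7.51 g ÷ 1.008 g/mol = 7.45 mol
O: 23.8 g ÷ 16.00 g/mol = 1.488 mol
S: 23.99 g ÷ 32.07 g/mol = 0.7481 mol
Divide by the smallest (0.7481 mol S): C 4.975, H 9.960, O 1.989, S 1.000
→ C5H10O2S
Empirical-formula mass = 134.20 g/mol
n = 270 / 134.20 = 2.01 ≈ 2
Molecular formula = (C5H10O2S)×2 = C10H20O4S2

C10H20O4S2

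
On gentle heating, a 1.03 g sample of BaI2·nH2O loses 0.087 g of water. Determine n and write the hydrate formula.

BaI2·2H2O

Mass of anhydrous BaI2 = 1.03 − 0.087 = 0.943 g
mol H2O = 0.087 / 18.02 = 0.004828
Molar mass of BaI2 = 391.13 g/mol → mol BaI2 = 0.943 / 391.13 = 0.002411
n = 0.004828 / 0.002411 = 2.00 ≈ 2 → BaI2·2H2O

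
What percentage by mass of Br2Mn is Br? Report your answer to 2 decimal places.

Molar mass = 2(79.90) + 1(54.94) = 214.740 g/mol
Mass of Br per mole = 2 × 79.90 = 159.800 g
% Br = 159.800 / 214.740 × 100 = 74.42%

74.42%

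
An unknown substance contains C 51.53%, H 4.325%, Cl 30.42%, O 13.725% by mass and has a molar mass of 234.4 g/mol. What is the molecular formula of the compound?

Assume 100 g: 51.53 g C, 4.325 g H, 30.42 g Cl, 13.725 g O.
n(C) = 51.53/12.01 = 4.291, n(H) = 4.325/1.008 = 4.291, n(Cl) = 30.42/35.45 = 0.8581, n(O) = 13.725/16.00 = 0.8578
Smallest is O at 0.8578 mol; normalising gives C 5.002, H 5.002, Cl 1.000, O 1.000
≈ 5:5:1:1 → C5H5ClO
Empirical-formula mass = 116.54 g/mol
n = 234.4 / 116.54 = 2.01 ≈ 2
Molecular formula = (C5H5ClO)×2 = C10H10Cl2O2

C10H10Cl2O2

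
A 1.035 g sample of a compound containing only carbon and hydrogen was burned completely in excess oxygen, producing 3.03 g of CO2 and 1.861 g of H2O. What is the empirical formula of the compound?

mol C = 3.03 / 44.01 = 0.06885; mass C = 0.06885 × 12.01 = 0.8269 g
mol H = 2 × (1.861 / 18.02) = 0.2065; mass H = 0.2065 × 1.008 = 0.2082 g
Divide by the smallest (0.06885 mol C): C 1.000, H 3.000
≈ 1:3 → CH3

CH3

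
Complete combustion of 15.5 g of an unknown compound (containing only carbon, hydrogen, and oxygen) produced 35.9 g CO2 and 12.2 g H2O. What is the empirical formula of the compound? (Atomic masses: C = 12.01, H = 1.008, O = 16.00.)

mol C = 35.9 / 44.01 = 0.8157; mass C = 0.8157 × 12.01 = 9.797 g
mol H = 2 × (12.2 / 18.02) = 1.354; mass H = 1.354 × 1.008 = 1.365 g
mass O = 15.5 − (11.16) = 4.338 g → mol O = 0.2711
Ratios (÷ 0.2711): C 3.008, H 4.994, O 1.000
Ratio ≈ 3:5:1, so the empirical formula is C3H5O

C3H5O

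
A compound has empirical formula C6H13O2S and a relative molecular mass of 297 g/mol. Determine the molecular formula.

C12H26O4S2

Empirical-formula mass = 149.23 g/mol
n = 297 / 149.23 = 1.99 ≈ 2
Molecular formula = (C6H13O2S)2 = C12H26O4S2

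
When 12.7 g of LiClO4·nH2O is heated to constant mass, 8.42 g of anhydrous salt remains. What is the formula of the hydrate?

LiClO4·3H2O

Mass of water lost = 12.7 − 8.42 = 4.28 g → 4.28 / 18.02 = 0.2375 mol H2O
Molar mass of LiClO4 = 106.39 g/mol → mol LiClO4 = 8.42 / 106.39 = 0.07914
n = 0.2375 / 0.07914 = 3.00 ≈ 3 → LiClO4·3H2O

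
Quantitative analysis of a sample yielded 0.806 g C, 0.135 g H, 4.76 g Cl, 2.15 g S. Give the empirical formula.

n(C) = 0.806/12.01 = 0.06711, n(H) = 0.135/1.008 = 0.1339, n(Cl) = 4.76/35.45 = 0.1343, n(S) = 2.15/32.07 = 0.06704
Ratios (÷ 0.06704): C 1.001, H 1.998, Cl 2.003, S 1.000
Ratio ≈ 1:2:2:1, so the empirical formula is CH2Cl2S

CH2Cl2S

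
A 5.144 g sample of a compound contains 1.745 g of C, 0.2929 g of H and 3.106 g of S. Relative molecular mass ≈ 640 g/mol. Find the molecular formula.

C18H36S12

n(C) = 1.745/12.01 = 0.1453, n(H) = 0.2929/1.008 = 0.2906, n(S) = 3.106/32.07 = 0.09685
Ratios (÷ 0.09685): C 1.500, H 3.000, S 1.000
Scaling by 2: C 3.00, H 6.00, S 2.00 → C3H6S2
Empirical-formula mass = 106.22 g/mol
n = 640 / 106.22 = 6.03 ≈ 6
Molecular formula = (C3H6S2)×6 = C18H36S12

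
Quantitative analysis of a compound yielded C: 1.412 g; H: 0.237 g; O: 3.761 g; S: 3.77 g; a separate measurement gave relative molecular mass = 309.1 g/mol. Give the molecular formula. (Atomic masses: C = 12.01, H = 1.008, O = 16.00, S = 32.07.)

Moles — C: 1.412 / 12.01 = 0.1176 mol; H: 0.237 / 1.008 = 0.2351 mol; O: 3.761 / 16.00 = 0.2351 mol; S: 3.77 / 32.07 = 0.1176 mol
Divide by the smallest (0.1176 mol S): C 1.000, H 2.000, O 2.000, S 1.000
→ CH2O2S
Empirical-formula mass = 78.10 g/mol
n = 309.1 / 78.10 = 3.96 ≈ 4
Molecular formula = (CH2O2S)×4 = C4H8O8S4

C4H8O8S4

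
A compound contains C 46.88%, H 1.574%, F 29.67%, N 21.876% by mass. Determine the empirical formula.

Assume 100 g: 46.88 g C, 1.574 g H, 29.67 g F, 21.876 g N.
n(C) = 46.88/12.01 = 3.903, n(H) = 1.574/1.008 = 1.562, n(F) = 29.67/19.00 = 1.562, n(N) = 21.876/14.01 = 1.561
Divide by the smallest (1.561 mol N): C 2.500, H 1.000, F 1.000, N 1.000
×2: C 5.00, H 2.00, F 2.00, N 2.00 → C5H2F2N2

C5H2F2N2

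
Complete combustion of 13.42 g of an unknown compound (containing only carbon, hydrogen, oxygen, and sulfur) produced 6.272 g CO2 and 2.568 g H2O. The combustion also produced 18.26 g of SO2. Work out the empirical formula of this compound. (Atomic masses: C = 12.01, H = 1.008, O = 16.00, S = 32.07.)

CH2OS2

mol C = 6.272 / 44.01 = 0.1425; mass C = 0.1425 × 12.01 = 1.712 g
mol H = 2 × (2.568 / 18.02) = 0.2850; mass H = 0.2850 × 1.008 = 0.2873 g
mol S = 18.26 / 64.07 = 0.2850; mass S = 9.140 g
mass O = 13.42 − (11.14) = 2.281 g → mol O = 0.1426
Smallest is C at 0.1425 mol; normalising gives C 1.000, H 2.000, O 1.000, S 2.000
≈ 1:2:1:2 → CH2OS2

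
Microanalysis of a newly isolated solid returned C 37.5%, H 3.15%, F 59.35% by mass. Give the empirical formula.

Assume 100 g: 37.5 g C, 3.15 g H, 59.35 g F.
n(C) = 37.5/12.01 = 3.122, n(H) = 3.15/1.008 = 3.125, n(F) = 59.35/19.00 = 3.124
Ratios (÷ 3.122): C 1.000, H 1.001, F 1.000
Ratio ≈ 1:1:1, so the empirical formula is CHF

CHF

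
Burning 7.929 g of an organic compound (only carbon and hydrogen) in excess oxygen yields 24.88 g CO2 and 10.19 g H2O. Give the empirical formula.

CH2

mol C = 24.88 / 44.01 = 0.5653; mass C = 0.5653 × 12.01 = 6.790 g
mol H = 2 × (10.19 / 18.02) = 1.131; mass H = 1.131 × 1.008 = 1.140 g
Ratios (÷ 0.5653): C 1.000, H 2.001
→ CH2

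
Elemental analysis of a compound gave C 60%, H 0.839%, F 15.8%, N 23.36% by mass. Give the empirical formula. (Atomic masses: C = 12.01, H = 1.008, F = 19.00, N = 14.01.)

Assume 100 g: 60 g C, 0.839 g H, 15.8 g F, 23.36 g N.
n(C) = 60/12.01 = 4.996, n(H) = 0.839/1.008 = 0.8323, n(F) = 15.8/19.00 = 0.8316, n(N) = 23.36/14.01 = 1.667
Ratios (÷ 0.8316): C 6.008, H 1.001, F 1.000, N 2.005
≈ 6:1:1:2 → C6HFN2

C6HFN2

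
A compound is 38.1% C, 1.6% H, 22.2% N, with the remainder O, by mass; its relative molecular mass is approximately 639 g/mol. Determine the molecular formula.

Assume 100 g: 38.1 g C, 1.6 g H, 22.2 g N, 38.1 g O.
C: 38.1 g ÷ 12.01 g/mol = 3.172 mol
H: 1.6 g ÷ 1.008 g/mol = 1.587 mol
N: 22.2 g ÷ 14.01 g/mol = 1.585 mol
O: 38.1 g ÷ 16.00 g/mol = 2.381 mol
Divide by the smallest (1.585 mol N): C 2.002, H 1.002, N 1.000, O 1.503
Multiply by 2: C 4.00, H 2.00, N 2.00, O 3.01 → C4H2N2O3
Empirical-formula mass = 126.08 g/mol
n = 639 / 126.08 = 5.07 ≈ 5
Molecular formula = (C4H2N2O3)×5 = C20H10N10O15

C20H10N10O15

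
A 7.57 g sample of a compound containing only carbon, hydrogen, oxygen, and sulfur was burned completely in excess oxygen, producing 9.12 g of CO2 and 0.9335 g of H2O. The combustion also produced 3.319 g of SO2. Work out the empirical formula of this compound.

mol C = 9.12 / 44.01 = 0.2072; mass C = 0.2072 × 12.01 = 2.489 g
mol H = 2 × (0.9335 / 18.02) = 0.1036; mass H = 0.1036 × 1.008 = 0.1044 g
mol S = 3.319 / 64.07 = 0.05180; mass S = 1.661 g
mass O = 7.57 − (4.255) = 3.315 g → mol O = 0.2072
Smallest is S at 0.0518 mol; normalising gives C 4.000, H 2.000, O 4.000, S 1.000
Ratio ≈ 4:2:4:1, so the empirical formula is C4H2O4S

C4H2O4S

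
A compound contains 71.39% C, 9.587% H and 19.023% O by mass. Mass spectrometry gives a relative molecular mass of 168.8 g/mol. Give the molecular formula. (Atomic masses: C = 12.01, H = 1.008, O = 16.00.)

C10H16O2

Assume 100 g: 71.39 g C, 9.587 g H, 19.023 g O.
n(C) = 71.39/12.01 = 5.944, n(H) = 9.587/1.008 = 9.511, n(O) = 19.023/16.00 = 1.189
Smallest is O at 1.189 mol; normalising gives C 5.000, H 8.000, O 1.000
→ C5H8O
Empirical-formula mass = 84.11 g/mol
n = 168.8 / 84.11 = 2.01 ≈ 2
Molecular formula = (C5H8O)×2 = C10H16O2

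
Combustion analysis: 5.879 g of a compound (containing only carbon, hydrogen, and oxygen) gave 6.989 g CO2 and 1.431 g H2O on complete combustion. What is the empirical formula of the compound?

mol C = 6.989 / 44.01 = 0.1588; mass C = 0.1588 × 12.01 = 1.907 g
mol H = 2 × (1.431 / 18.02) = 0.1588; mass H = 0.1588 × 1.008 = 0.1601 g
mass O = 5.879 − (2.067) = 3.812 g → mol O = 0.2382
Divide by the smallest (0.1588 mol C): C 1.000, H 1.000, O 1.500
Multiply by 2: C 2.00, H 2.00, O 3.00 → C2H2O3

C2H2O3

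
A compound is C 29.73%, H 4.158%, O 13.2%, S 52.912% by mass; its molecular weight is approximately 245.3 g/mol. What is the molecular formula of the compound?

Assume 100 g: 29.73 g C, 4.158 g H, 13.2 g O, 52.912 g S.
C: 29.73 g ÷ 12.01 g/mol = 2.475 mol
H: 4.158 g ÷ 1.008 g/mol = 4.125 mol
O: 13.2 g ÷ 16.00 g/mol = 0.825 mol
S: 52.912 g ÷ 32.07 g/mol = 1.65 mol
Smallest is O at 0.825 mol; normalising gives C 3.001, H 5.000, O 1.000, S 2.000
Ratio ≈ 3:5:1:2, so the empirical formula is C3H5OS2
Empirical-formula mass = 121.21 g/mol
n = 245.3 / 121.21 = 2.02 ≈ 2
Molecular formula = (C3H5OS2)×2 = C6H10O2S4

C6H10O2S4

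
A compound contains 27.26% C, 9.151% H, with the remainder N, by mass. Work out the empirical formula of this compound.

CH4N2

Assume 100 g: 27.26 g C, 9.151 g H, 63.589 g N.
n(C) = 27.26/12.01 = 2.27, n(H) = 9.151/1.008 = 9.078, n(N) = 63.589/14.01 = 4.539
Ratios (÷ 2.27): C 1.000, H 4.000, N 2.000
≈ 1:4:2 → CH4N2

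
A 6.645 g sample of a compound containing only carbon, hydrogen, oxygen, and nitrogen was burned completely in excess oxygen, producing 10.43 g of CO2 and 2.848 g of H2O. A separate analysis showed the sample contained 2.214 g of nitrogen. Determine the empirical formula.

mol C = 10.43 / 44.01 = 0.2370; mass C = 0.2370 × 12.01 = 2.846 g
mol H = 2 × (2.848 / 18.02) = 0.3161; mass H = 0.3161 × 1.008 = 0.3186 g
mol N = 2.214 / 14.01 = 0.1580
mass O = 6.645 − (5.379) = 1.266 g → mol O = 0.07913
Divide by the smallest (0.07913 mol O): C 2.995, H 3.995, N 1.997, O 1.000
→ C3H4N2O

C3H4N2O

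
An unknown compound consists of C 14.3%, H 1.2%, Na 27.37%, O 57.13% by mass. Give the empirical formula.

CHNaO3

Assume 100 g: 14.3 g C, 1.2 g H, 27.37 g Na, 57.13 g O.
n(C) = 14.3/12.01 = 1.191, n(H) = 1.2/1.008 = 1.19, n(Na) = 27.37/22.99 = 1.191, n(O) = 57.13/16.00 = 3.571
Ratios (÷ 1.19): C 1.000, H 1.000, Na 1.000, O 2.999
≈ 1:1:1:3 → CHNaO3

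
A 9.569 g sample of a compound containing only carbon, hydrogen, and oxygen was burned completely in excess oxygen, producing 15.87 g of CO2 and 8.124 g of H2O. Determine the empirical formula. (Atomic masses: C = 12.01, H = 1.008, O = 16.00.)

mol C = 15.87 / 44.01 = 0.3606; mass C = 0.3606 × 12.01 = 4.331 g
mol H = 2 × (8.124 / 18.02) = 0.9017; mass H = 0.9017 × 1.008 = 0.9089 g
mass O = 9.569 − (5.240) = 4.329 g → mol O = 0.2706
Divide by the smallest (0.2706 mol O): C 1.333, H 3.332, O 1.000
×3: C 4.00, H 10.00, O 3.00 → C4H10O3

C4H10O3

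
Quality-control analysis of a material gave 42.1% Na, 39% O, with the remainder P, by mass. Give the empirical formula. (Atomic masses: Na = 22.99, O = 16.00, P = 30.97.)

Na3O4P

Assume 100 g: 42.1 g Na, 39 g O, 18.9 g P.
Moles — Na: 42.1 / 22.99 = 1.831 mol; O: 39 / 16.00 = 2.438 mol; P: 18.9 / 30.97 = 0.6103 mol
Ratios (÷ 0.6103): Na 3.001, O 3.994, P 1.000
→ Na3O4P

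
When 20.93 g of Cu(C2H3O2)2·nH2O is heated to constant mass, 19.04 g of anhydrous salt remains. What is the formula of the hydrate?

Cu(C2H3O2)2·H2O

Mass of water lost = 20.93 − 19.04 = 1.89 g → 1.89 / 18.02 = 0.1049 mol H2O
Molar mass of Cu(C2H3O2)2 = 181.64 g/mol → mol Cu(C2H3O2)2 = 19.04 / 181.64 = 0.1048
n = 0.1049 / 0.1048 = 1.00 ≈ 1 → Cu(C2H3O2)2·H2O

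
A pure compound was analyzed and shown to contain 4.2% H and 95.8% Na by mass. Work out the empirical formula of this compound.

HNa

Assume 100 g: 4.2 g H, 95.8 g Na.
n(H) = 4.2/1.008 = 4.167, n(Na) = 95.8/22.99 = 4.167
Smallest is H at 4.167 mol; normalising gives H 1.000, Na 1.000
≈ 1:1 → HNa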